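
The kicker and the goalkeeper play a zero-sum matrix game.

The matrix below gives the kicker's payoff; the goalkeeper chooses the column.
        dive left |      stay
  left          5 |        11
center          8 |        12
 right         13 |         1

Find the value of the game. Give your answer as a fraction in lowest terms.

37/4

Row left is strictly dominated by row center, so the kicker never plays it.
The remaining 2×2 game on (center, right) × (dive left, stay) has no saddle point. Let the kicker play center with probability p; indifference gives 8p + 13(1−p) = 12p + (1−p), so p = 3/4.
Similarly the goalkeeper's optimal q on dive left is 11/16, and the value is 8·(11/16) + (12)·(5/16) = 37/4.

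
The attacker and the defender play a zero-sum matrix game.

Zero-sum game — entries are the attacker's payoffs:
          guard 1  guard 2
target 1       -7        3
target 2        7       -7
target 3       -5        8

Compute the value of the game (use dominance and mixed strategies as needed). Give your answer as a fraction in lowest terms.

7/9

Row target 1 is strictly dominated by row target 3, so the attacker never plays it.
The remaining 2×2 game on (target 2, target 3) × (guard 1, guard 2) has no saddle point. Let the attacker play target 2 with probability p; indifference gives 7p − 5(1−p) = −7p + 8(1−p), so p = 13/27.
Similarly the defender's optimal q on guard 1 is 5/9, and the value is 7·(5/9) + (-7)·(4/9) = 7/9.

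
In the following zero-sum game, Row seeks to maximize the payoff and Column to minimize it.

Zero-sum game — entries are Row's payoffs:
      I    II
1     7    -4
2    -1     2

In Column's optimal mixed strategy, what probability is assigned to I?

Row minima are -4 and -1, so Row's maximin is -1; column maxima are 7 and 2, so Column's minimax is 2. These differ, so the equilibrium is in mixed strategies.
Let Column play I with probability q. Row is indifferent when 7q − 4(1−q) = −q + 2(1−q), giving q = 3/7.

3/7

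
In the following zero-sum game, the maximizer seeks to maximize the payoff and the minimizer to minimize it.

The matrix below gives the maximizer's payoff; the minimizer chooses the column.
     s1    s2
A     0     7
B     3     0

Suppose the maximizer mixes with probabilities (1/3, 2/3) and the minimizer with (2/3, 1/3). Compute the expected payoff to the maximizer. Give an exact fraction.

19/9

Against (2/3, 1/3), each row's expected payoff is A: 7/3; B: 2.
Taking the (1/3, 2/3)-weighted average: (1/3)·(7/3) + (2/3)·(2) = 19/9.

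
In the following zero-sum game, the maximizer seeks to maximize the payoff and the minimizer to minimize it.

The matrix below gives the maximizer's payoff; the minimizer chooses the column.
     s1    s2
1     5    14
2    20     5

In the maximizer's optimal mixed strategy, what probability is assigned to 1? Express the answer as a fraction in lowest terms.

Row minima are 5 and 5, so the maximizer's maximin is 5; column maxima are 20 and 14, so the minimizer's minimax is 14. These differ, so the equilibrium is in mixed strategies.
Let the maximizer play 1 with probability p. The minimizer is indifferent when 5p + 20(1−p) = 14p + 5(1−p), giving p = 5/8.

5/8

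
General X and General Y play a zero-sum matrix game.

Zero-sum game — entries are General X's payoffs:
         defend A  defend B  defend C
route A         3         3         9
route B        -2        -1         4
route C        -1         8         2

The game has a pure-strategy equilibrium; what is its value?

Row minima: 3, -2, -1 → General X's maximin is 3.
Column maxima: 3, 8, 9 → General Y's minimax is 3.
They coincide at (route A, defend A), so the value is 3.

3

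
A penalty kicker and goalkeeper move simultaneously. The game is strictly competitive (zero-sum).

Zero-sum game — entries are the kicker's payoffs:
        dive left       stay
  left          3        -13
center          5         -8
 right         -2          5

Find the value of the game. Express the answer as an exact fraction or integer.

Row left is strictly dominated by row center, so the kicker never plays it.
The remaining 2×2 game on (center, right) × (dive left, stay) has no saddle point. Let the kicker play center with probability p; indifference gives 5p − 2(1−p) = −8p + 5(1−p), so p = 7/20.
Similarly the goalkeeper's optimal q on dive left is 13/20, and the value is 5·(13/20) + (-8)·(7/20) = 9/20.

9/20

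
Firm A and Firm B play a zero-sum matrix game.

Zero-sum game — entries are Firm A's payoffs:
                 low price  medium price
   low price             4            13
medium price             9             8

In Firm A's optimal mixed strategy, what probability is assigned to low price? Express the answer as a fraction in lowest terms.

1/10

Row minima are 4 and 8, so Firm A's maximin is 8; column maxima are 9 and 13, so Firm B's minimax is 9. These differ, so the equilibrium is in mixed strategies.
Let Firm A play low price with probability p. Firm B is indifferent when 4p + 9(1−p) = 13p + 8(1−p), giving p = 1/10.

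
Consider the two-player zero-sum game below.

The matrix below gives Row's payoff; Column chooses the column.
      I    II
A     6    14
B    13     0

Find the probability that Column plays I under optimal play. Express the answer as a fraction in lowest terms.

Row minima are 6 and 0, so Row's maximin is 6; column maxima are 13 and 14, so Column's minimax is 13. These differ, so the equilibrium is in mixed strategies.
Let Column play I with probability q. Row is indifferent when 6q + 14(1−q) = 13q, giving q = 2/3.

2/3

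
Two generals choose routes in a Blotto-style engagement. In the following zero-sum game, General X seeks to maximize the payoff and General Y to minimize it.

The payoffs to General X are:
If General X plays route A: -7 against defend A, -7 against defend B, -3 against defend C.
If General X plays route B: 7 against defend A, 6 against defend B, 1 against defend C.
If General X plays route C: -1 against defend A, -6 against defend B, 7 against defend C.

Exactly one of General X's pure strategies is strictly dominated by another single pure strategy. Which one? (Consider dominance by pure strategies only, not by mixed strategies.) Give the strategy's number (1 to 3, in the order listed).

Compare route A with route B: 7 > -7, 6 > -7, 1 > -3.
So route B strictly dominates route A for General X; route A is strictly dominated.

1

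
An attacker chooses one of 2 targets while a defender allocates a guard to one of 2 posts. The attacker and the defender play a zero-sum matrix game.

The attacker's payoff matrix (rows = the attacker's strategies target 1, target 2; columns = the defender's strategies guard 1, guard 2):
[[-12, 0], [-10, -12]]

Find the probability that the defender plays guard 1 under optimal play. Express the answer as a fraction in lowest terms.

Row minima are -12 and -12, so the attacker's maximin is -12; column maxima are -10 and 0, so the defender's minimax is -10. These differ, so the equilibrium is in mixed strategies.
Let the defender play guard 1 with probability q. The attacker is indifferent when −12q = −10q − 12(1−q), giving q = 6/7.

6/7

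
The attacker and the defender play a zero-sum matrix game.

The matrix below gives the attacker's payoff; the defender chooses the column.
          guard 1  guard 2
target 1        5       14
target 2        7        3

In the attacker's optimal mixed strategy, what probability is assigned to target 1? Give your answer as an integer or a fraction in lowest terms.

4/13

Row minima are 5 and 3, so the attacker's maximin is 5; column maxima are 7 and 14, so the defender's minimax is 7. These differ, so the equilibrium is in mixed strategies.
Let the attacker play target 1 with probability p. The defender is indifferent when 5p + 7(1−p) = 14p + 3(1−p), giving p = 4/13.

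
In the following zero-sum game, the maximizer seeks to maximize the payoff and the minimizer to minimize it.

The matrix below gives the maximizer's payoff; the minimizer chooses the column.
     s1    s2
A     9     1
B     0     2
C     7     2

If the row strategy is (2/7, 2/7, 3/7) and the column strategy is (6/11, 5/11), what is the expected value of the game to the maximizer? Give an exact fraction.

42/11

Against (6/11, 5/11), each row's expected payoff is A: 59/11; B: 10/11; C: 52/11.
Taking the (2/7, 2/7, 3/7)-weighted average: (2/7)·(59/11) + (2/7)·(10/11) + (3/7)·(52/11) = 42/11.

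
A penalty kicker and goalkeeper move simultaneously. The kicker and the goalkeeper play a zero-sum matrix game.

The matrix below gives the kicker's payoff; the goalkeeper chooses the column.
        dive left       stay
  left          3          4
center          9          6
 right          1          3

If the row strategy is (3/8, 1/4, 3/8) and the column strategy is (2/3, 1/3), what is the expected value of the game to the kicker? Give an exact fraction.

31/8

Against (2/3, 1/3), each row's expected payoff is left: 10/3; center: 8; right: 5/3.
Taking the (3/8, 1/4, 3/8)-weighted average: (3/8)·(10/3) + (1/4)·(8) + (3/8)·(5/3) = 31/8.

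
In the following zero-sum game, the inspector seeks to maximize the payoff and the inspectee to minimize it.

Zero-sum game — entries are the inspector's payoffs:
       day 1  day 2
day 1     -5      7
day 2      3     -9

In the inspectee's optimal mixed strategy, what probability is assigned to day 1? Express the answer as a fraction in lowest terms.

2/3

Row minima are -5 and -9, so the inspector's maximin is -5; column maxima are 3 and 7, so the inspectee's minimax is 3. These differ, so the equilibrium is in mixed strategies.
Let the inspectee play day 1 with probability q. The inspector is indifferent when −5q + 7(1−q) = 3q − 9(1−q), giving q = 2/3.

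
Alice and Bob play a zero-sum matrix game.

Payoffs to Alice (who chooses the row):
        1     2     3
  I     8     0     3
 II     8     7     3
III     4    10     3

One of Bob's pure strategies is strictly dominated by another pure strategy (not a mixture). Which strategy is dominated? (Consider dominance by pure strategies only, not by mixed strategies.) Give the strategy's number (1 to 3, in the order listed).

Bob prefers columns that give Alice less. Compare 1 with 3: 3 < 8, 3 < 8, 3 < 4.
So 3 strictly dominates 1 for Bob; 1 is strictly dominated.

1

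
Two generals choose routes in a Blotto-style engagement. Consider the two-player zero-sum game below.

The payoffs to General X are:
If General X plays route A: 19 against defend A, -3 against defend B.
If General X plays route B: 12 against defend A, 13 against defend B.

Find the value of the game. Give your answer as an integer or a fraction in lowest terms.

283/23

Row minima are -3 and 12, so General X's maximin is 12; column maxima are 19 and 13, so General Y's minimax is 13. These differ, so the equilibrium is in mixed strategies.
Let General X play route A with probability p. General Y is indifferent when 19p + 12(1−p) = −3p + 13(1−p), giving p = 1/23.
Let General Y play defend A with probability q. General X is indifferent when 19q − 3(1−q) = 12q + 13(1−q), giving q = 16/23.
The value is 19·(16/23) + (-3)·(7/23) = 283/23.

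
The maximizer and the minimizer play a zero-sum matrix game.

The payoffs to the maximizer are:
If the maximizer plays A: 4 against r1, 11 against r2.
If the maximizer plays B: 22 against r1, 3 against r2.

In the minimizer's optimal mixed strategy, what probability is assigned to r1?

4/13

Row minima are 4 and 3, so the maximizer's maximin is 4; column maxima are 22 and 11, so the minimizer's minimax is 11. These differ, so the equilibrium is in mixed strategies.
Let the minimizer play r1 with probability q. The maximizer is indifferent when 4q + 11(1−q) = 22q + 3(1−q), giving q = 4/13.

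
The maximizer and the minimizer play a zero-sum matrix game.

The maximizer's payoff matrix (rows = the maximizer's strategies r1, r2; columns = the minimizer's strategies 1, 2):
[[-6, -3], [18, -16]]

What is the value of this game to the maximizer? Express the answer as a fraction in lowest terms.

Row minima are -6 and -16, so the maximizer's maximin is -6; column maxima are 18 and -3, so the minimizer's minimax is -3. These differ, so the equilibrium is in mixed strategies.
Let the maximizer play r1 with probability p. The minimizer is indifferent when −6p + 18(1−p) = −3p − 16(1−p), giving p = 34/37.
Let the minimizer play 1 with probability q. The maximizer is indifferent when −6q − 3(1−q) = 18q − 16(1−q), giving q = 13/37.
The value is -6·(13/37) + (-3)·(24/37) = -150/37.

-150/37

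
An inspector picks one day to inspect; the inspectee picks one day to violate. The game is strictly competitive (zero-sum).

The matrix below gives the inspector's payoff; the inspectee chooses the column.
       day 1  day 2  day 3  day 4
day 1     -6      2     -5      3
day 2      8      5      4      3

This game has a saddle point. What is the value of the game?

Row minima: -6, 3 → the inspector's maximin is 3.
Column maxima: 8, 5, 4, 3 → the inspectee's minimax is 3.
They coincide at (day 2, day 4), so the value is 3.

3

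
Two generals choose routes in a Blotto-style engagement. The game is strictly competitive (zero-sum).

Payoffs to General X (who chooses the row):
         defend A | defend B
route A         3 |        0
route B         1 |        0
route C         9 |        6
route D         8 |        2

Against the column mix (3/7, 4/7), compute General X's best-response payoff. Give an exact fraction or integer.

51/7

route A: (3)·(3/7) + (0)·(4/7) = 9/7.
route B: (1)·(3/7) + (0)·(4/7) = 3/7.
route C: (9)·(3/7) + (6)·(4/7) = 51/7.
route D: (8)·(3/7) + (2)·(4/7) = 32/7.
The best pure response is route C with expected payoff 51/7.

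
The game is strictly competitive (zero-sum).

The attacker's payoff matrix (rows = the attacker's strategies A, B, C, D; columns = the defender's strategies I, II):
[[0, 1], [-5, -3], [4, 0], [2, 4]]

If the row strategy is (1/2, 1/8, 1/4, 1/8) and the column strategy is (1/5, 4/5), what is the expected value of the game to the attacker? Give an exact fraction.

Against (1/5, 4/5), each row's expected payoff is A: 4/5; B: -17/5; C: 4/5; D: 18/5.
Taking the (1/2, 1/8, 1/4, 1/8)-weighted average: (1/2)·(4/5) + (1/8)·(-17/5) + (1/4)·(4/5) + (1/8)·(18/5) = 5/8.

5/8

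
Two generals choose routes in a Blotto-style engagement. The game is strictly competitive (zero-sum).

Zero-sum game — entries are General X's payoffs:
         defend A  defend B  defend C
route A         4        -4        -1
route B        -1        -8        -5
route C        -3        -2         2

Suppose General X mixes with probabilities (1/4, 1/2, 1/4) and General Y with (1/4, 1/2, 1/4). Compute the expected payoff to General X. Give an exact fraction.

Against (1/4, 1/2, 1/4), each row's expected payoff is route A: -5/4; route B: -11/2; route C: -5/4.
Taking the (1/4, 1/2, 1/4)-weighted average: (1/4)·(-5/4) + (1/2)·(-11/2) + (1/4)·(-5/4) = -27/8.

-27/8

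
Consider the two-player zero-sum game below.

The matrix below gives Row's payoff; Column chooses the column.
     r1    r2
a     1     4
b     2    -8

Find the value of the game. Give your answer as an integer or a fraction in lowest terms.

Row minima are 1 and -8, so Row's maximin is 1; column maxima are 2 and 4, so Column's minimax is 2. These differ, so the equilibrium is in mixed strategies.
Let Row play a with probability p. Column is indifferent when p + 2(1−p) = 4p − 8(1−p), giving p = 10/13.
Let Column play r1 with probability q. Row is indifferent when q + 4(1−q) = 2q − 8(1−q), giving q = 12/13.
The value is 1·(12/13) + (4)·(1/13) = 16/13.

16/13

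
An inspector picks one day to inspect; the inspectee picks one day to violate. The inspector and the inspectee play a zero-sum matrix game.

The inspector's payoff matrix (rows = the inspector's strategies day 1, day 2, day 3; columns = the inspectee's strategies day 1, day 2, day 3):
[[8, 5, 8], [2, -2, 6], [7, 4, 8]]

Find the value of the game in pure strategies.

Row minima: 5, -2, 4 → the inspector's maximin is 5.
Column maxima: 8, 5, 8 → the inspectee's minimax is 5.
They coincide at (day 1, day 2), so the value is 5.

5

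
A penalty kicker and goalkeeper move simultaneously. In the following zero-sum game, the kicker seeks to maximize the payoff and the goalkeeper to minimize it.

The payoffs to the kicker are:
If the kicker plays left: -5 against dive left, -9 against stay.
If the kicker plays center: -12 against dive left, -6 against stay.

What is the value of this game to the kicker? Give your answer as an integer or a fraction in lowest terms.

-39/5

Row minima are -9 and -12, so the kicker's maximin is -9; column maxima are -5 and -6, so the goalkeeper's minimax is -6. These differ, so the equilibrium is in mixed strategies.
Let the kicker play left with probability p. The goalkeeper is indifferent when −5p − 12(1−p) = −9p − 6(1−p), giving p = 3/5.
Let the goalkeeper play dive left with probability q. The kicker is indifferent when −5q − 9(1−q) = −12q − 6(1−q), giving q = 3/10.
The value is -5·(3/10) + (-9)·(7/10) = -39/5.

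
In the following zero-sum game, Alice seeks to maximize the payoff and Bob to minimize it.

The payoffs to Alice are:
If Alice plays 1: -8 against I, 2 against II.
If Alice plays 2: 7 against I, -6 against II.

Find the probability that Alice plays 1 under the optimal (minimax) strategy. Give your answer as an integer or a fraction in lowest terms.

Row minima are -8 and -6, so Alice's maximin is -6; column maxima are 7 and 2, so Bob's minimax is 2. These differ, so the equilibrium is in mixed strategies.
Let Alice play 1 with probability p. Bob is indifferent when −8p + 7(1−p) = 2p − 6(1−p), giving p = 13/23.

13/23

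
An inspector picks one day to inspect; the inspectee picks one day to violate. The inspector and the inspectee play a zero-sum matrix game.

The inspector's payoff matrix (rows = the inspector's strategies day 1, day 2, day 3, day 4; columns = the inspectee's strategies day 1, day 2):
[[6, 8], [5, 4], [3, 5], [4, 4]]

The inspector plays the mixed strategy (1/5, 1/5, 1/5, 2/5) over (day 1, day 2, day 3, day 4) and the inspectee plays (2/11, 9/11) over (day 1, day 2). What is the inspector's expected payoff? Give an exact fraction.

269/55

Against (2/11, 9/11), each row's expected payoff is day 1: 84/11; day 2: 46/11; day 3: 51/11; day 4: 4.
Taking the (1/5, 1/5, 1/5, 2/5)-weighted average: (1/5)·(84/11) + (1/5)·(46/11) + (1/5)·(51/11) + (2/5)·(4) = 269/55.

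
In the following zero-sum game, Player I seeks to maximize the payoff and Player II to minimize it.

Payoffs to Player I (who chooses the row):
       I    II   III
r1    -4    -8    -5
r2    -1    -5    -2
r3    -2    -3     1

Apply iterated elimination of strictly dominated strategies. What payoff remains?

-3

Column III is strictly dominated by II for Player II (-8<-5, -5<-2, -3<1); eliminate III.
Column I is strictly dominated by II for Player II (-8<-4, -5<-1, -3<-2); eliminate I.
Row r1 is strictly dominated by row r2 (-5>-8); eliminate r1.
Row r2 is strictly dominated by row r3 (-3>-5); eliminate r2.
Only (r3, II) remains, with payoff -3.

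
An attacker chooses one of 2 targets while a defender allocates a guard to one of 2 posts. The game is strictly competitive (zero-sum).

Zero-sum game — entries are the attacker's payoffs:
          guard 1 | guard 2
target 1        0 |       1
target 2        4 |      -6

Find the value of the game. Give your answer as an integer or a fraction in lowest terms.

Row minima are 0 and -6, so the attacker's maximin is 0; column maxima are 4 and 1, so the defender's minimax is 1. These differ, so the equilibrium is in mixed strategies.
Let the attacker play target 1 with probability p. The defender is indifferent when 4(1−p) = p − 6(1−p), giving p = 10/11.
Let the defender play guard 1 with probability q. The attacker is indifferent when (1−q) = 4q − 6(1−q), giving q = 7/11.
The value is 0·(7/11) + (1)·(4/11) = 4/11.

4/11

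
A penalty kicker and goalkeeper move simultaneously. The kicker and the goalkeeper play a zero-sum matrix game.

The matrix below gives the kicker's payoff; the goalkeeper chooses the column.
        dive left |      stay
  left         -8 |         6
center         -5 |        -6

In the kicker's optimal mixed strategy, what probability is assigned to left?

1/15

Row minima are -8 and -6, so the kicker's maximin is -6; column maxima are -5 and 6, so the goalkeeper's minimax is -5. These differ, so the equilibrium is in mixed strategies.
Let the kicker play left with probability p. The goalkeeper is indifferent when −8p − 5(1−p) = 6p − 6(1−p), giving p = 1/15.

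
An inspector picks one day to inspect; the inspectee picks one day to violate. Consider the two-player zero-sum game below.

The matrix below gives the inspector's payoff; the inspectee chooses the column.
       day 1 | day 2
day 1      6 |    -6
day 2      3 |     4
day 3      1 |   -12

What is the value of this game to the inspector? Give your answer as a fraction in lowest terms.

Row day 3 is strictly dominated by row day 1, so the inspector never plays it.
The remaining 2×2 game on (day 1, day 2) × (day 1, day 2) has no saddle point. Let the inspector play day 1 with probability p; indifference gives 6p + 3(1−p) = −6p + 4(1−p), so p = 1/13.
Similarly the inspectee's optimal q on day 1 is 10/13, and the value is 6·(10/13) + (-6)·(3/13) = 42/13.

42/13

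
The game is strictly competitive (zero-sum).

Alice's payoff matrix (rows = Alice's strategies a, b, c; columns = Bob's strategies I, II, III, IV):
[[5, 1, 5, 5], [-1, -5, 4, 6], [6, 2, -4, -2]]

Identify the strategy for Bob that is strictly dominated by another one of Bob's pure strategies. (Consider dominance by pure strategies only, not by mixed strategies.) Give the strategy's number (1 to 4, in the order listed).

1

Bob prefers columns that give Alice less. Compare I with II: 1 < 5, -5 < -1, 2 < 6.
So II strictly dominates I for Bob; I is strictly dominated.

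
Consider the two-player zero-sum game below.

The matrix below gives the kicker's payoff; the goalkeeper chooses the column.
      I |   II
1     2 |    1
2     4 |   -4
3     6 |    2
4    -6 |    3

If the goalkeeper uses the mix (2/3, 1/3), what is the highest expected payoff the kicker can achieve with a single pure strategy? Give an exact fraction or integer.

1: (2)·(2/3) + (1)·(1/3) = 5/3.
2: (4)·(2/3) + (-4)·(1/3) = 4/3.
3: (6)·(2/3) + (2)·(1/3) = 14/3.
4: (-6)·(2/3) + (3)·(1/3) = -3.
The best pure response is 3 with expected payoff 14/3.

14/3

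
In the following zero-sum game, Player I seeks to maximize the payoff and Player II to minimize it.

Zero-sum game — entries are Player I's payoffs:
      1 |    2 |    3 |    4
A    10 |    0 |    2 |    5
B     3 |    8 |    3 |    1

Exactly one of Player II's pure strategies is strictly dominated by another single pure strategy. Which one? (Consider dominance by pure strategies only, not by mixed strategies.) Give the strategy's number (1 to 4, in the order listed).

Player II prefers columns that give Player I less. Compare 1 with 4: 5 < 10, 1 < 3.
So 4 strictly dominates 1 for Player II; 1 is strictly dominated.

1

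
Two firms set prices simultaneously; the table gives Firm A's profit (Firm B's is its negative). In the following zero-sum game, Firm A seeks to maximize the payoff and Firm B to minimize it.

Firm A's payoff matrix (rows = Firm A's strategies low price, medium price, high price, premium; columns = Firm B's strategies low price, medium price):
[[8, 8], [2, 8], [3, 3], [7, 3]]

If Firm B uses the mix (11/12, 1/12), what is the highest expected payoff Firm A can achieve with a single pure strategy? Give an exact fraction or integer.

low price: (8)·(11/12) + (8)·(1/12) = 8.
medium price: (2)·(11/12) + (8)·(1/12) = 5/2.
high price: (3)·(11/12) + (3)·(1/12) = 3.
premium: (7)·(11/12) + (3)·(1/12) = 20/3.
The best pure response is low price with expected payoff 8.

8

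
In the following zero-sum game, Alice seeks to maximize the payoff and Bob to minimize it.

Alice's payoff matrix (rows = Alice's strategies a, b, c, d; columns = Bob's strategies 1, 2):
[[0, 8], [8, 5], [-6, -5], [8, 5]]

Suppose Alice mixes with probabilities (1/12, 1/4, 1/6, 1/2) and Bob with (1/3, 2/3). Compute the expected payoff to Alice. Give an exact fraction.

73/18

Against (1/3, 2/3), each row's expected payoff is a: 16/3; b: 6; c: -16/3; d: 6.
Taking the (1/12, 1/4, 1/6, 1/2)-weighted average: (1/12)·(16/3) + (1/4)·(6) + (1/6)·(-16/3) + (1/2)·(6) = 73/18.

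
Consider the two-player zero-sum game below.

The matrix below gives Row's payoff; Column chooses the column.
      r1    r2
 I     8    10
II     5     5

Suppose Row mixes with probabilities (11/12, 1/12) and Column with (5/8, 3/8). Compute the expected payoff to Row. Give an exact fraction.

135/16

Against (5/8, 3/8), each row's expected payoff is I: 35/4; II: 5.
Taking the (11/12, 1/12)-weighted average: (11/12)·(35/4) + (1/12)·(5) = 135/16.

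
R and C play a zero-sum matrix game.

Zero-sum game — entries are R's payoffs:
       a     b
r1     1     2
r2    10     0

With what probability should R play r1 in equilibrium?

Row minima are 1 and 0, so R's maximin is 1; column maxima are 10 and 2, so C's minimax is 2. These differ, so the equilibrium is in mixed strategies.
Let R play r1 with probability p. C is indifferent when p + 10(1−p) = 2p, giving p = 10/11.

10/11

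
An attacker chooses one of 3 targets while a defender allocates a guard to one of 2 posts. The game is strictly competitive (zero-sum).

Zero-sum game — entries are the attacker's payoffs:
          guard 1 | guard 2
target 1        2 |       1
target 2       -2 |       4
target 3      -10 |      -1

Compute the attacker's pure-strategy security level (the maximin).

1

The worst-case payoff for each row is target 1: 1, target 2: -2, target 3: -10.
The best of these is 1.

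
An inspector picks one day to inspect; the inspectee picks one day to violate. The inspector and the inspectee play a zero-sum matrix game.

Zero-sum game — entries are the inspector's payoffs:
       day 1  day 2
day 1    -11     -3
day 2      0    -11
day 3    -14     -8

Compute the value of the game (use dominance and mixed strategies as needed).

-121/19

Row day 3 is strictly dominated by row day 1, so the inspector never plays it.
The remaining 2×2 game on (day 1, day 2) × (day 1, day 2) has no saddle point. Let the inspector play day 1 with probability p; indifference gives −11p = −3p − 11(1−p), so p = 11/19.
Similarly the inspectee's optimal q on day 1 is 8/19, and the value is -11·(8/19) + (-3)·(11/19) = -121/19.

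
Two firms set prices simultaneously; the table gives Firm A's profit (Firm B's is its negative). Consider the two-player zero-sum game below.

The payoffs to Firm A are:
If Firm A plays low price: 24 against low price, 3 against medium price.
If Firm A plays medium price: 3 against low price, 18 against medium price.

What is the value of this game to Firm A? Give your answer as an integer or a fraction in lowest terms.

47/4

Row minima are 3 and 3, so Firm A's maximin is 3; column maxima are 24 and 18, so Firm B's minimax is 18. These differ, so the equilibrium is in mixed strategies.
Let Firm A play low price with probability p. Firm B is indifferent when 24p + 3(1−p) = 3p + 18(1−p), giving p = 5/12.
Let Firm B play low price with probability q. Firm A is indifferent when 24q + 3(1−q) = 3q + 18(1−q), giving q = 5/12.
The value is 24·(5/12) + (3)·(7/12) = 47/4.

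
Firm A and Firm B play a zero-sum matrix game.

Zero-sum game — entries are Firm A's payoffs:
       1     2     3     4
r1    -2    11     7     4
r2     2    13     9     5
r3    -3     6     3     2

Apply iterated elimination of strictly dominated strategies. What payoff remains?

2

Column 2 is strictly dominated by 1 for Firm B (-2<11, 2<13, -3<6); eliminate 2.
Row r3 is strictly dominated by row r1 (-2>-3, 7>3, 4>2); eliminate r3.
Row r1 is strictly dominated by row r2 (2>-2, 9>7, 5>4); eliminate r1.
Column 4 is strictly dominated by 1 for Firm B (2<5); eliminate 4.
Column 3 is strictly dominated by 1 for Firm B (2<9); eliminate 3.
Only (r2, 1) remains, with payoff 2.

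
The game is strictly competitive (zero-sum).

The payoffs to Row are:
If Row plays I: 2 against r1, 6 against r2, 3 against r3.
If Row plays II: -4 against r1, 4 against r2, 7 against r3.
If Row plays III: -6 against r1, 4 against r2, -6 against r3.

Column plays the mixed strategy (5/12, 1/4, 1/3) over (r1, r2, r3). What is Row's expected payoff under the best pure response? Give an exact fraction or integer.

I: (2)·(5/12) + (6)·(1/4) + (3)·(1/3) = 10/3.
II: (-4)·(5/12) + (4)·(1/4) + (7)·(1/3) = 5/3.
III: (-6)·(5/12) + (4)·(1/4) + (-6)·(1/3) = -7/2.
The best pure response is I with expected payoff 10/3.

10/3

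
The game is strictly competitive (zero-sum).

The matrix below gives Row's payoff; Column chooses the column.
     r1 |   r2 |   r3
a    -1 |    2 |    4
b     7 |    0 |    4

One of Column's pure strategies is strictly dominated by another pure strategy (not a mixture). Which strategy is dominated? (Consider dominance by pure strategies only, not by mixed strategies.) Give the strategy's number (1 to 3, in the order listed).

3

Column prefers columns that give Row less. Compare r3 with r2: 2 < 4, 0 < 4.
So r2 strictly dominates r3 for Column; r3 is strictly dominated.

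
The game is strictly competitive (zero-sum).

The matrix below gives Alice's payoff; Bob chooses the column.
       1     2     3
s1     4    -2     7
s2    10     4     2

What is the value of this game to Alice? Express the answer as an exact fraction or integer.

Column 1 is strictly dominated by 2 for Bob (it gives Alice more in every row).
The remaining 2×2 game on (s1, s2) × (2, 3) has no saddle point. Let Alice play s1 with probability p; indifference gives −2p + 4(1−p) = 7p + 2(1−p), so p = 2/11.
Similarly Bob's optimal q on 2 is 5/11, and the value is -2·(5/11) + (7)·(6/11) = 32/11.

32/11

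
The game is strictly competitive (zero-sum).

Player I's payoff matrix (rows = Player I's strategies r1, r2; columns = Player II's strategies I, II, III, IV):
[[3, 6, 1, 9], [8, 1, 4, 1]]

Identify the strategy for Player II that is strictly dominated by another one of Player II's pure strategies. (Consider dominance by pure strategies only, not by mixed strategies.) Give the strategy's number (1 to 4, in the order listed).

1

Player II prefers columns that give Player I less. Compare I with III: 1 < 3, 4 < 8.
So III strictly dominates I for Player II; I is strictly dominated.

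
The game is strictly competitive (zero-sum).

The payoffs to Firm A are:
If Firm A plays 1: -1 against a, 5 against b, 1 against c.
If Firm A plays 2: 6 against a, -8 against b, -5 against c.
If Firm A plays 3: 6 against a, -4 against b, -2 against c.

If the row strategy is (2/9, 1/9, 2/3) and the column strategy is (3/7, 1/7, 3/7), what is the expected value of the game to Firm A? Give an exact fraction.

53/63

Against (3/7, 1/7, 3/7), each row's expected payoff is 1: 5/7; 2: -5/7; 3: 8/7.
Taking the (2/9, 1/9, 2/3)-weighted average: (2/9)·(5/7) + (1/9)·(-5/7) + (2/3)·(8/7) = 53/63.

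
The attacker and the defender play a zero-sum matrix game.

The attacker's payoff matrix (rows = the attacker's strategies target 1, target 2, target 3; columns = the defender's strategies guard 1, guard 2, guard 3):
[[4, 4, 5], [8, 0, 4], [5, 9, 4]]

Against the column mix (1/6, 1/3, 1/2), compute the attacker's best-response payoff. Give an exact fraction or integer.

target 1: (4)·(1/6) + (4)·(1/3) + (5)·(1/2) = 9/2.
target 2: (8)·(1/6) + (0)·(1/3) + (4)·(1/2) = 10/3.
target 3: (5)·(1/6) + (9)·(1/3) + (4)·(1/2) = 35/6.
The best pure response is target 3 with expected payoff 35/6.

35/6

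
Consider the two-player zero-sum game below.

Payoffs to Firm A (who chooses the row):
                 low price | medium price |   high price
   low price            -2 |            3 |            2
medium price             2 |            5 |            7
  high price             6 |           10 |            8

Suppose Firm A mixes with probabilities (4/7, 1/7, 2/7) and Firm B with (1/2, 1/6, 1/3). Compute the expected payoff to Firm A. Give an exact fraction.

39/14

Against (1/2, 1/6, 1/3), each row's expected payoff is low price: 1/6; medium price: 25/6; high price: 22/3.
Taking the (4/7, 1/7, 2/7)-weighted average: (4/7)·(1/6) + (1/7)·(25/6) + (2/7)·(22/3) = 39/14.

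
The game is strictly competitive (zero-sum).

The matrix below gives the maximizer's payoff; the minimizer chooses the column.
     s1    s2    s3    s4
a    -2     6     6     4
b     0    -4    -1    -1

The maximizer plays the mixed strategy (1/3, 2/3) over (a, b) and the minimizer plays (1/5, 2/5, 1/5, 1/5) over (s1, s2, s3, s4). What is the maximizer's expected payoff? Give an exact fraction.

0

Against (1/5, 2/5, 1/5, 1/5), each row's expected payoff is a: 4; b: -2.
Taking the (1/3, 2/3)-weighted average: (1/3)·(4) + (2/3)·(-2) = 0.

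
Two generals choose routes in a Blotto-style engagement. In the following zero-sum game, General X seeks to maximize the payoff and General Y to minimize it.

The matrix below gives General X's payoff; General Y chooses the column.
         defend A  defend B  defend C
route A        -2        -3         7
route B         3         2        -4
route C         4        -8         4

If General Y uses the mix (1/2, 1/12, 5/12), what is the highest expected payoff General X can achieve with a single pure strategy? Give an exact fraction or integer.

route A: (-2)·(1/2) + (-3)·(1/12) + (7)·(5/12) = 5/3.
route B: (3)·(1/2) + (2)·(1/12) + (-4)·(5/12) = 0.
route C: (4)·(1/2) + (-8)·(1/12) + (4)·(5/12) = 3.
The best pure response is route C with expected payoff 3.

3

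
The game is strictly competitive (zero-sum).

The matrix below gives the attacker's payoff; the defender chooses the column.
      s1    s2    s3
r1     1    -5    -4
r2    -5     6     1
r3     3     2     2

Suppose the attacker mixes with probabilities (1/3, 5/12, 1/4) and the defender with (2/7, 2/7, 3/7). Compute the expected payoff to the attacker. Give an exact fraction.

Against (2/7, 2/7, 3/7), each row's expected payoff is r1: -20/7; r2: 5/7; r3: 16/7.
Taking the (1/3, 5/12, 1/4)-weighted average: (1/3)·(-20/7) + (5/12)·(5/7) + (1/4)·(16/7) = -1/12.

-1/12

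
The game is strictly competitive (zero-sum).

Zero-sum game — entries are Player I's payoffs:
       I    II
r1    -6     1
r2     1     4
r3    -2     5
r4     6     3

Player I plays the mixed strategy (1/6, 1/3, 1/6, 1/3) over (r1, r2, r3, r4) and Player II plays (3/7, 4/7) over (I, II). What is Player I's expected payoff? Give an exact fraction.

7/3

Against (3/7, 4/7), each row's expected payoff is r1: -2; r2: 19/7; r3: 2; r4: 30/7.
Taking the (1/6, 1/3, 1/6, 1/3)-weighted average: (1/6)·(-2) + (1/3)·(19/7) + (1/6)·(2) + (1/3)·(30/7) = 7/3.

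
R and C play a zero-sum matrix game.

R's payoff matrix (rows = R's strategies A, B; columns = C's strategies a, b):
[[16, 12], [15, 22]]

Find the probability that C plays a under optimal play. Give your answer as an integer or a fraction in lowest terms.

Row minima are 12 and 15, so R's maximin is 15; column maxima are 16 and 22, so C's minimax is 16. These differ, so the equilibrium is in mixed strategies.
Let C play a with probability q. R is indifferent when 16q + 12(1−q) = 15q + 22(1−q), giving q = 10/11.

10/11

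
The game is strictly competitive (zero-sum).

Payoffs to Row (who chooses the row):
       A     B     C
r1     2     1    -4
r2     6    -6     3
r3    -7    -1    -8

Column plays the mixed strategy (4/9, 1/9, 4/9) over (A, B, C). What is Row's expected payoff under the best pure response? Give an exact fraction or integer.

10/3

r1: (2)·(4/9) + (1)·(1/9) + (-4)·(4/9) = -7/9.
r2: (6)·(4/9) + (-6)·(1/9) + (3)·(4/9) = 10/3.
r3: (-7)·(4/9) + (-1)·(1/9) + (-8)·(4/9) = -61/9.
The best pure response is r2 with expected payoff 10/3.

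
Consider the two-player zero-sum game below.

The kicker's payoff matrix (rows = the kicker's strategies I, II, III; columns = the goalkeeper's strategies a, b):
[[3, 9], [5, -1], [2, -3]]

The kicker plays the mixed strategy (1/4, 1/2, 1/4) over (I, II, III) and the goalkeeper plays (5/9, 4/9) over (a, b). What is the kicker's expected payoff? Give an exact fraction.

91/36

Against (5/9, 4/9), each row's expected payoff is I: 17/3; II: 7/3; III: -2/9.
Taking the (1/4, 1/2, 1/4)-weighted average: (1/4)·(17/3) + (1/2)·(7/3) + (1/4)·(-2/9) = 91/36.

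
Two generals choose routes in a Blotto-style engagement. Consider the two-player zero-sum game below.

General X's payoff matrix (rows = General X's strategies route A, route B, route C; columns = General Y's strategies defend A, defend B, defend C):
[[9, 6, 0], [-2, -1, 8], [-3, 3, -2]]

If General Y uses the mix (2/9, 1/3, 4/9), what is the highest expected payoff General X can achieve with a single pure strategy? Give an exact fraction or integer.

route A: (9)·(2/9) + (6)·(1/3) + (0)·(4/9) = 4.
route B: (-2)·(2/9) + (-1)·(1/3) + (8)·(4/9) = 25/9.
route C: (-3)·(2/9) + (3)·(1/3) + (-2)·(4/9) = -5/9.
The best pure response is route A with expected payoff 4.

4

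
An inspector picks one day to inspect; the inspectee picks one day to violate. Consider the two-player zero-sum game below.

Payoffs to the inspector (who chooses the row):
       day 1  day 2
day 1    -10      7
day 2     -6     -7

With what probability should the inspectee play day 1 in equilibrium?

7/9

Row minima are -10 and -7, so the inspector's maximin is -7; column maxima are -6 and 7, so the inspectee's minimax is -6. These differ, so the equilibrium is in mixed strategies.
Let the inspectee play day 1 with probability q. The inspector is indifferent when −10q + 7(1−q) = −6q − 7(1−q), giving q = 7/9.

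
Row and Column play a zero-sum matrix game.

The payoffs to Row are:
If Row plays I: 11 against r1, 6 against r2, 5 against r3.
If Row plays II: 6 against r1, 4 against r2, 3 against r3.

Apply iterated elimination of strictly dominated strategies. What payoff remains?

5

Row II is strictly dominated by row I (11>6, 6>4, 5>3); eliminate II.
Column r2 is strictly dominated by r3 for Column (5<6); eliminate r2.
Column r1 is strictly dominated by r3 for Column (5<11); eliminate r1.
Only (I, r3) remains, with payoff 5.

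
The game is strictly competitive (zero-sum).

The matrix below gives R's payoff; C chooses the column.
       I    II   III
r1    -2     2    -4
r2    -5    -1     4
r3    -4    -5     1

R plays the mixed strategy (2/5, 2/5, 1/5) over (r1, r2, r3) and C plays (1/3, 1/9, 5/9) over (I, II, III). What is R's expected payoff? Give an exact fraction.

Against (1/3, 1/9, 5/9), each row's expected payoff is r1: -8/3; r2: 4/9; r3: -4/3.
Taking the (2/5, 2/5, 1/5)-weighted average: (2/5)·(-8/3) + (2/5)·(4/9) + (1/5)·(-4/3) = -52/45.

-52/45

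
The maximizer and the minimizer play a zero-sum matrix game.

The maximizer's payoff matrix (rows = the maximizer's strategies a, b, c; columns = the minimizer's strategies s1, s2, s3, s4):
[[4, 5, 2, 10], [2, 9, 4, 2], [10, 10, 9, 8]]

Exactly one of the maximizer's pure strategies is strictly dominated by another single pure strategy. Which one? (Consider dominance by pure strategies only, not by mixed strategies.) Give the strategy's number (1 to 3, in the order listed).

Compare b with c: 10 > 2, 10 > 9, 9 > 4, 8 > 2.
So c strictly dominates b for the maximizer; b is strictly dominated.

2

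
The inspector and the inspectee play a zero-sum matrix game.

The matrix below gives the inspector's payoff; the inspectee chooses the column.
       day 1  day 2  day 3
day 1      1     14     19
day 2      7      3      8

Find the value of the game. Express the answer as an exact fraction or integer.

95/17

Column day 3 is strictly dominated by day 2 for the inspectee (it gives the inspector more in every row).
The remaining 2×2 game on (day 1, day 2) × (day 1, day 2) has no saddle point. Let the inspector play day 1 with probability p; indifference gives p + 7(1−p) = 14p + 3(1−p), so p = 4/17.
Similarly the inspectee's optimal q on day 1 is 11/17, and the value is 1·(11/17) + (14)·(6/17) = 95/17.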